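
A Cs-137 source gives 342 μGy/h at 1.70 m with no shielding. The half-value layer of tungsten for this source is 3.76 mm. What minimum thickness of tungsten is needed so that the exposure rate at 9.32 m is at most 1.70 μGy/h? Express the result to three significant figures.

10.3 mm

At 9.32 m, distance alone gives 342 × (1.70/9.32)² = 342 × 0.03327 = 11.38 μGy/h.
Further attenuation needed: 11.38/1.70 = 6.694.
n = log₂(6.694) = 2.743 half-value layers.
Thickness = 2.743 × 3.76 mm = 10.31 mm.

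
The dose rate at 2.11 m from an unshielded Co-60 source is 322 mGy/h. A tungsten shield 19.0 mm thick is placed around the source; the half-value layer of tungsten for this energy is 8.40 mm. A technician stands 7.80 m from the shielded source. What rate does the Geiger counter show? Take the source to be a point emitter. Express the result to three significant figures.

4.91 mGy/h

Distance alone: 322 × (2.11/7.80)² = 322 × 0.07318 = 23.56 mGy/h.
Shield: 19.0/8.40 = 2.262 half-value layers → attenuation 2^(−2.262) = 0.2085.
Combined: 23.56 × 0.2085 = 4.912 mGy/h.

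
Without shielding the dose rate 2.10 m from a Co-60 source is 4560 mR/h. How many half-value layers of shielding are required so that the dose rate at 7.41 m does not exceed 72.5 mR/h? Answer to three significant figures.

At 7.41 m, distance alone gives (2.10/7.41)² = 0.08032, so 4560 × 0.08032 = 366.3 mR/h.
Further attenuation needed: 366.3/72.5 = 5.052.
n = log₂(5.052) = 2.337 half-value layers.

2.34 half-value layers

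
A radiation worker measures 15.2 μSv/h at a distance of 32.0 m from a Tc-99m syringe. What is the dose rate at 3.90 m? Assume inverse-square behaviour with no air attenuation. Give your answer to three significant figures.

Applying the 1/r² law, the rate at 3.90 m is
(32.0/3.90)² = 67.32, so 15.2 × 67.32 = 1023 μSv/h.

1020 μSv/h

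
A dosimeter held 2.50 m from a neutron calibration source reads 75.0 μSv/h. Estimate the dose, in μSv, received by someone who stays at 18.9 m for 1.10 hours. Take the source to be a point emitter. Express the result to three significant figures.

1.44 μSv

Intensity scales as (d₁/d₂)², so rate at 18.9 m:
75.0 × (2.50/18.9)² = 75.0 × 0.01750 = 1.313 μSv/h.
Dose = rate × time = 1.313 μSv/h × 1.100 h = 1.444 μSv.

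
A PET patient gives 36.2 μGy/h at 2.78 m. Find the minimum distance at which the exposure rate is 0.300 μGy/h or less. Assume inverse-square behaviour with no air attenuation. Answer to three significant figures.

Applying the 1/r² law, d₂ = d₁·√(I₁/I₂).
I₁/I₂ = 36.2/0.300 = 120.7, so d₂ = 2.78 × √120.7 = 30.54 m.

30.5 m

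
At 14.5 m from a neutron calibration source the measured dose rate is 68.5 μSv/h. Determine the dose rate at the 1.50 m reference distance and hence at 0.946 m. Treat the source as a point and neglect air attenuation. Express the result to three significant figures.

By the inverse-square law,
At 1.50 m: (14.5/1.50)² = 93.44, so 68.5 × 93.44 = 6401 μSv/h
At 0.946 m: (1.50/0.946)² = 2.514, so 6401 × 2.514 = 16090 μSv/h.

6400 μSv/h; 16100 μSv/h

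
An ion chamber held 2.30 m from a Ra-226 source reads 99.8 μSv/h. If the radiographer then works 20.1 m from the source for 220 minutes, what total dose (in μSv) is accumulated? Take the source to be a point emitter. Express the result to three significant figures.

4.79 μSv

Applying the 1/r² law, rate at 20.1 m:
(2.30/20.1)² = 0.01309, so 99.8 × 0.01309 = 1.306 μSv/h.
Dose = rate × time = 1.306 μSv/h × 3.667 h = 4.789 μSv.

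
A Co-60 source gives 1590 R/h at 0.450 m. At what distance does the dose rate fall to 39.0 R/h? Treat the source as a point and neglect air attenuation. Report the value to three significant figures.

2.87 m

Using I₁d₁² = I₂d₂², d₂ = d₁·√(I₁/I₂).
I₁/I₂ = 1590/39.0 = 40.77, so d₂ = 0.450 × √40.77 = 2.873 m.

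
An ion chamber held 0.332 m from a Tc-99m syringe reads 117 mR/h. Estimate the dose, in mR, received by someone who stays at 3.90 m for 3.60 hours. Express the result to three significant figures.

3.05 mR

Applying the 1/r² law, rate at 3.90 m:
(0.332/3.90)² = 0.007247, so 117 × 0.007247 = 0.8479 mR/h.
Dose = rate × time = 0.8479 mR/h × 3.600 h = 3.052 mR.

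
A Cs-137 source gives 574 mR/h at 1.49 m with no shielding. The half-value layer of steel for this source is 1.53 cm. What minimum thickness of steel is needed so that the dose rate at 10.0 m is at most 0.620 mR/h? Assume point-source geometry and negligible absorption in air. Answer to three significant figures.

At 10.0 m, distance alone gives 574 × (1.49/10.0)² = 574 × 0.02220 = 12.74 mR/h.
Further attenuation needed: 12.74/0.620 = 20.55.
n = log₂(20.55) = 4.361 half-value layers.
Thickness = 4.361 × 1.53 cm = 6.672 cm.

6.67 cm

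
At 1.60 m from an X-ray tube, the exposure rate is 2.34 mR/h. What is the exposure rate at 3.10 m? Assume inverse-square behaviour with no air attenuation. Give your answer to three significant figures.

Using I₁d₁² = I₂d₂², the rate at 3.10 m is
(1.60/3.10)² = 0.2664, so 2.34 × 0.2664 = 0.6234 mR/h.

0.623 mR/h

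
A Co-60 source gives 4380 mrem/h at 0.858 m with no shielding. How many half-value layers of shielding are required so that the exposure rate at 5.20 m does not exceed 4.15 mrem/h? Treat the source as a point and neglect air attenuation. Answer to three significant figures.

4.84 half-value layers

At 5.20 m, distance alone gives 4380 × (0.858/5.20)² = 4380 × 0.02722 = 119.2 mrem/h.
Further attenuation needed: 119.2/4.15 = 28.72.
n = log₂(28.72) = 4.844 half-value layers.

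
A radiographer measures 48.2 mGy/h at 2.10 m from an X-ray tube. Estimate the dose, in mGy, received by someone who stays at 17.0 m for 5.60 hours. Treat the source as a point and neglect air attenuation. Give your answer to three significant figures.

Using I₁d₁² = I₂d₂², rate at 17.0 m:
48.2 × (2.10/17.0)² = 48.2 × 0.01526 = 0.7355 mGy/h.
Dose = rate × time = 0.7355 mGy/h × 5.600 h = 4.119 mGy.

4.12 mGy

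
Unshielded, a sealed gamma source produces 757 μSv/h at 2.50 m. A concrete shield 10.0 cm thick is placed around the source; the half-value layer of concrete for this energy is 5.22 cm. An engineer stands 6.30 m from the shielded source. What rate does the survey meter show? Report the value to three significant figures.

Distance alone: (2.50/6.30)² = 0.1575, so 757 × 0.1575 = 119.2 μSv/h.
Shield: 10.0/5.22 = 1.916 half-value layers → attenuation 2^(−1.916) = 0.2650.
Combined: 119.2 × 0.2650 = 31.59 μSv/h.

31.6 μSv/h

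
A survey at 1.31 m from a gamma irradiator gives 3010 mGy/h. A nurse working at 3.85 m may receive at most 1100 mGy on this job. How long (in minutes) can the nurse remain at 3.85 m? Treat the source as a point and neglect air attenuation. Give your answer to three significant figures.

Applying the 1/r² law, rate at 3.85 m:
3010 × (1.31/3.85)² = 3010 × 0.1158 = 348.6 mGy/h.
Stay time = 1100 mGy ÷ 348.6 mGy/h = 3.155 h = 189.3 min.

189 min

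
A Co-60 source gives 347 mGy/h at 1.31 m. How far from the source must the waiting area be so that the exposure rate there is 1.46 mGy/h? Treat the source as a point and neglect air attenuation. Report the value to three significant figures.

20.2 m

Using I₁d₁² = I₂d₂², d₂ = d₁·√(I₁/I₂).
I₁/I₂ = 347/1.46 = 237.7, so d₂ = 1.31 × √237.7 = 20.20 m.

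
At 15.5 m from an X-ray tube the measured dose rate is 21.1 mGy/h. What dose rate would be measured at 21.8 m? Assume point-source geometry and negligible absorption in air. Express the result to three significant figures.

By the inverse-square law, scaling from 15.5 m to 21.8 m:
(15.5/21.8)² = 0.5055, so 21.1 × 0.5055 = 10.67 mGy/h.

10.7 mGy/h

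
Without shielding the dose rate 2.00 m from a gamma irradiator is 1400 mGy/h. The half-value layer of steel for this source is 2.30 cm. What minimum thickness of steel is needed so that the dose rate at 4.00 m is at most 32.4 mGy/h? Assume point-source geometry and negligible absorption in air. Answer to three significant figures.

7.90 cm

At 4.00 m, distance alone gives 1400 × (2.00/4.00)² = 1400 × 0.2500 = 350.0 mGy/h.
Further attenuation needed: 350.0/32.4 = 10.80.
n = log₂(10.80) = 3.433 half-value layers.
Thickness = 3.433 × 2.30 cm = 7.896 cm.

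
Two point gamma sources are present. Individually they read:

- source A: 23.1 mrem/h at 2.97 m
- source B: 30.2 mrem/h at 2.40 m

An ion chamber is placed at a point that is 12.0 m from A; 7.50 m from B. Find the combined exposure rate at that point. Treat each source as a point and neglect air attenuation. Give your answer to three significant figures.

By superposition, sum each source's inverse-square contribution:
A: 23.1 × (2.97/12.0)² = 1.415 mrem/h
B: 30.2 × (2.40/7.50)² = 3.092 mrem/h
Total = 1.415 + 3.092 = 4.507 mrem/h.

4.51 mrem/h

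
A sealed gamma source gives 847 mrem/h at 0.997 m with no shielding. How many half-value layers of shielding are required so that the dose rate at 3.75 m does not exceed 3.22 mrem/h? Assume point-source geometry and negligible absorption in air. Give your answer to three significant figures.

At 3.75 m, distance alone gives (0.997/3.75)² = 0.07069, so 847 × 0.07069 = 59.87 mrem/h.
Further attenuation needed: 59.87/3.22 = 18.59.
n = log₂(18.59) = 4.216 half-value layers.

4.22 half-value layers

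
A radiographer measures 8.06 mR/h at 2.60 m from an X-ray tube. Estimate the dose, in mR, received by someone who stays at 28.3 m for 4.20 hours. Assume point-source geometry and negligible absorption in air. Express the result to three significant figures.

0.286 mR

Intensity scales as (d₁/d₂)², so rate at 28.3 m:
8.06 × (2.60/28.3)² = 8.06 × 0.008441 = 0.06803 mR/h.
Dose = rate × time = 0.06803 mR/h × 4.200 h = 0.2857 mR.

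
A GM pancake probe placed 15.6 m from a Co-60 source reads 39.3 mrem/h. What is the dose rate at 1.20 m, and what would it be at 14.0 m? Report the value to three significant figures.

6640 mrem/h; 48.8 mrem/h

Since intensity falls as 1/r²,
At 1.20 m: (15.6/1.20)² = 169.0, so 39.3 × 169.0 = 6642 mrem/h
At 14.0 m: 6642 × (1.20/14.0)² = 6642 × 0.007347 = 48.80 mrem/h.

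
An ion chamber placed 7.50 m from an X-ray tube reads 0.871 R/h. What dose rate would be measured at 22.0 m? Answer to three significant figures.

Using I₁d₁² = I₂d₂², scaling from 7.50 m to 22.0 m:
0.871 × (7.50/22.0)² = 0.871 × 0.1162 = 0.1012 R/h.

0.101 R/h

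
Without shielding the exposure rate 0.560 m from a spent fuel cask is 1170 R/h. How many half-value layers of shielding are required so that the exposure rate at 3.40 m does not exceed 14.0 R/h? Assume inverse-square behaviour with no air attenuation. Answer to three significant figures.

1.18 half-value layers

At 3.40 m, distance alone gives 1170 × (0.560/3.40)² = 1170 × 0.02713 = 31.74 R/h.
Further attenuation needed: 31.74/14.0 = 2.267.
n = log₂(2.267) = 1.181 half-value layers.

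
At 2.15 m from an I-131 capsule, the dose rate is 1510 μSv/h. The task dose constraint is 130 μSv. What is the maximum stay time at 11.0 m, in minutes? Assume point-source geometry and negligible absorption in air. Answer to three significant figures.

Since intensity falls as 1/r², rate at 11.0 m:
(2.15/11.0)² = 0.03820, so 1510 × 0.03820 = 57.68 μSv/h.
Stay time = 130 μSv ÷ 57.68 μSv/h = 2.254 h = 135.2 min.

135 min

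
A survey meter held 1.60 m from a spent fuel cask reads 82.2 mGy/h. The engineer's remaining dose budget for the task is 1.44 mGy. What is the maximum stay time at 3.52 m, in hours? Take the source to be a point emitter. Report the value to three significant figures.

Using I₁d₁² = I₂d₂², rate at 3.52 m:
82.2 × (1.60/3.52)² = 82.2 × 0.2066 = 16.98 mGy/h.
Stay time = 1.44 mGy ÷ 16.98 mGy/h = 0.08481 h.

0.0848 h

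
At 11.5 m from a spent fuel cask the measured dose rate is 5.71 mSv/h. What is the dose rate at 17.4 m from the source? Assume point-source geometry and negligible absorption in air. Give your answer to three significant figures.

Since intensity falls as 1/r², scaling from 11.5 m to 17.4 m:
(11.5/17.4)² = 0.4368, so 5.71 × 0.4368 = 2.494 mSv/h.

2.49 mSv/h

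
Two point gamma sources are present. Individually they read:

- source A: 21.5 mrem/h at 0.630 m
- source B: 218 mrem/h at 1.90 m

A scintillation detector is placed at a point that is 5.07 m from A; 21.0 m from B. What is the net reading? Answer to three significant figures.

Each source contributes Iᵢ·(dᵢ/rᵢ)²; contributions add.
A: 21.5 × (0.630/5.07)² = 0.3320 mrem/h
B: 218 × (1.90/21.0)² = 1.785 mrem/h
Total = 0.3320 + 1.785 = 2.117 mrem/h.

2.12 mrem/h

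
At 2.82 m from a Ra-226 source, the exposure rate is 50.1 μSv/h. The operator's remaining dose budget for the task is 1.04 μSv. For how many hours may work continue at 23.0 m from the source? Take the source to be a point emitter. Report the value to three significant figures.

1.38 h

Since intensity falls as 1/r², rate at 23.0 m:
(2.82/23.0)² = 0.01503, so 50.1 × 0.01503 = 0.7530 μSv/h.
Stay time = 1.04 μSv ÷ 0.7530 μSv/h = 1.381 h.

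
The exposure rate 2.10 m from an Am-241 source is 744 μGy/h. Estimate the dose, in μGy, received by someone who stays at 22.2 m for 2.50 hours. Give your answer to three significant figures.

16.6 μGy

Applying the 1/r² law, rate at 22.2 m:
744 × (2.10/22.2)² = 744 × 0.008948 = 6.657 μGy/h.
Dose = rate × time = 6.657 μGy/h × 2.500 h = 16.64 μGy.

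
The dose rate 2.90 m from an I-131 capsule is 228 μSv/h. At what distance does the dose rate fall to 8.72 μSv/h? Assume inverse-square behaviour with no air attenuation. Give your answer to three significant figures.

Since intensity falls as 1/r², d₂ = d₁·√(I₁/I₂).
I₁/I₂ = 228/8.72 = 26.15, so d₂ = 2.90 × √26.15 = 14.83 m.

14.8 m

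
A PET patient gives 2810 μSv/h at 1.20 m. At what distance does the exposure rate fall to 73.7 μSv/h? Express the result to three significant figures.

Using I₁d₁² = I₂d₂², d₂ = d₁·√(I₁/I₂).
I₁/I₂ = 2810/73.7 = 38.13, so d₂ = 1.20 × √38.13 = 7.410 m.

7.41 m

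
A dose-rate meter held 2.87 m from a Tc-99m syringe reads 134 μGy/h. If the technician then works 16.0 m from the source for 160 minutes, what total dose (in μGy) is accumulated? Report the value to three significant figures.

By the inverse-square law, rate at 16.0 m:
(2.87/16.0)² = 0.03218, so 134 × 0.03218 = 4.312 μGy/h.
Dose = rate × time = 4.312 μGy/h × 2.667 h = 11.50 μGy.

11.5 μGy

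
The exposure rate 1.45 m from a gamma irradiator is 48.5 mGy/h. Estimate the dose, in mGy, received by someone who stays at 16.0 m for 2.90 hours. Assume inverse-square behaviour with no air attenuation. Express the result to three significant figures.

1.16 mGy

By the inverse-square law, rate at 16.0 m:
(1.45/16.0)² = 0.008213, so 48.5 × 0.008213 = 0.3983 mGy/h.
Dose = rate × time = 0.3983 mGy/h × 2.900 h = 1.155 mGy.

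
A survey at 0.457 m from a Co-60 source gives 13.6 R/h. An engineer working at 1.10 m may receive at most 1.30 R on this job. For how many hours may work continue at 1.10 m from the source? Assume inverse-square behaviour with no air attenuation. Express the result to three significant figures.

By the inverse-square law, rate at 1.10 m:
13.6 × (0.457/1.10)² = 13.6 × 0.1726 = 2.347 R/h.
Stay time = 1.30 R ÷ 2.347 R/h = 0.5539 h.

0.554 h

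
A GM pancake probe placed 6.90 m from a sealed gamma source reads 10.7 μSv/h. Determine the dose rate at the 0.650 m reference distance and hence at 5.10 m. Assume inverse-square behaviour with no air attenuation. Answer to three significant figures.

1210 μSv/h; 19.6 μSv/h

Applying the 1/r² law,
At 0.650 m: 10.7 × (6.90/0.650)² = 10.7 × 112.7 = 1206 μSv/h
At 5.10 m: (0.650/5.10)² = 0.01624, so 1206 × 0.01624 = 19.59 μSv/h.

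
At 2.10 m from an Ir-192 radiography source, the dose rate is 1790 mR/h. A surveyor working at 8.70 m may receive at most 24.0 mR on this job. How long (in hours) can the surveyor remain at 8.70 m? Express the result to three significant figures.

Using I₁d₁² = I₂d₂², rate at 8.70 m:
1790 × (2.10/8.70)² = 1790 × 0.05826 = 104.3 mR/h.
Stay time = 24.0 mR ÷ 104.3 mR/h = 0.2301 h.

0.230 h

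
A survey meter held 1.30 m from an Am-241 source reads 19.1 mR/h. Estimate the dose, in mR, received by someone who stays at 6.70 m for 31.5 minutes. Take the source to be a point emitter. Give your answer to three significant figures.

0.378 mR

Intensity scales as (d₁/d₂)², so rate at 6.70 m:
19.1 × (1.30/6.70)² = 19.1 × 0.03765 = 0.7191 mR/h.
Dose = rate × time = 0.7191 mR/h × 0.5250 h = 0.3775 mR.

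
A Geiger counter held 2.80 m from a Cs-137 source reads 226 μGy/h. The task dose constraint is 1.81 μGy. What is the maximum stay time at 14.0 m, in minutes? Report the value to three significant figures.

Intensity scales as (d₁/d₂)², so rate at 14.0 m:
226 × (2.80/14.0)² = 226 × 0.04000 = 9.040 μGy/h.
Stay time = 1.81 μGy ÷ 9.040 μGy/h = 0.2002 h = 12.01 min.

12.0 min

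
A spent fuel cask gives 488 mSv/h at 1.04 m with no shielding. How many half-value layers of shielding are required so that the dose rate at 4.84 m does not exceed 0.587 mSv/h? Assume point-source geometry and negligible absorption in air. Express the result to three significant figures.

5.26 half-value layers

At 4.84 m, distance alone gives (1.04/4.84)² = 0.04617, so 488 × 0.04617 = 22.53 mSv/h.
Further attenuation needed: 22.53/0.587 = 38.38.
n = log₂(38.38) = 5.262 half-value layers.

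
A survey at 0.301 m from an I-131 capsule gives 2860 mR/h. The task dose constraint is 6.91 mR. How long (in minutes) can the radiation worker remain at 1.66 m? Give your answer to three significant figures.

4.41 min

Using I₁d₁² = I₂d₂², rate at 1.66 m:
2860 × (0.301/1.66)² = 2860 × 0.03288 = 94.04 mR/h.
Stay time = 6.91 mR ÷ 94.04 mR/h = 0.07348 h = 4.409 min.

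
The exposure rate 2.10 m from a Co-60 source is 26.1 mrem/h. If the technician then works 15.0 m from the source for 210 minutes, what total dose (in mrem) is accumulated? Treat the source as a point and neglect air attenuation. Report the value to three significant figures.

1.79 mrem

Since intensity falls as 1/r², rate at 15.0 m:
26.1 × (2.10/15.0)² = 26.1 × 0.01960 = 0.5116 mrem/h.
Dose = rate × time = 0.5116 mrem/h × 3.500 h = 1.791 mrem.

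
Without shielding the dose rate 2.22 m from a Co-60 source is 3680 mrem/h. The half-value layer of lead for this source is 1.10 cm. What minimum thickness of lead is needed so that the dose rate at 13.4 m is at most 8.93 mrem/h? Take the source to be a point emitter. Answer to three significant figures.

3.85 cm

At 13.4 m, distance alone gives (2.22/13.4)² = 0.02745, so 3680 × 0.02745 = 101.0 mrem/h.
Further attenuation needed: 101.0/8.93 = 11.31.
n = log₂(11.31) = 3.500 half-value layers.
Thickness = 3.500 × 1.10 cm = 3.850 cm.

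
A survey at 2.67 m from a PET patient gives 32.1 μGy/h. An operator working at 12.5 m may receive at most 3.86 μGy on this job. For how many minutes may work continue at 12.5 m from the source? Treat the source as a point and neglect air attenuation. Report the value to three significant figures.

By the inverse-square law, rate at 12.5 m:
(2.67/12.5)² = 0.04562, so 32.1 × 0.04562 = 1.464 μGy/h.
Stay time = 3.86 μGy ÷ 1.464 μGy/h = 2.637 h = 158.2 min.

158 min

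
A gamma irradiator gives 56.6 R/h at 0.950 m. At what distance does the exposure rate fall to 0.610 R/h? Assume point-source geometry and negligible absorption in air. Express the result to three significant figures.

Using I₁d₁² = I₂d₂², d₂ = d₁·√(I₁/I₂).
I₁/I₂ = 56.6/0.610 = 92.79, so d₂ = 0.950 × √92.79 = 9.151 m.

9.15 m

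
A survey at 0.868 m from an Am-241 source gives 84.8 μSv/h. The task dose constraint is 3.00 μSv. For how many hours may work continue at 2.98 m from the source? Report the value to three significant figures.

0.417 h

By the inverse-square law, rate at 2.98 m:
84.8 × (0.868/2.98)² = 84.8 × 0.08484 = 7.194 μSv/h.
Stay time = 3.00 μSv ÷ 7.194 μSv/h = 0.4170 h.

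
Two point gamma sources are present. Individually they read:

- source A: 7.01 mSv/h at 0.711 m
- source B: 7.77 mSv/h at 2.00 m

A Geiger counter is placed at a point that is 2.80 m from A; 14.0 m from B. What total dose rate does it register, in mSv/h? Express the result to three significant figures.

0.611 mSv/h

Each source contributes Iᵢ·(dᵢ/rᵢ)²; contributions add.
A: 7.01 × (0.711/2.80)² = 0.4520 mSv/h
B: 7.77 × (2.00/14.0)² = 0.1586 mSv/h
Total = 0.4520 + 0.1586 = 0.6106 mSv/h.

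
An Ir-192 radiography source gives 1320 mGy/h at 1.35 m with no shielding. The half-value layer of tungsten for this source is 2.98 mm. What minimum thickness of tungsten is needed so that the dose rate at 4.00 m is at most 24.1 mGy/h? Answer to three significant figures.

7.87 mm

At 4.00 m, distance alone gives 1320 × (1.35/4.00)² = 1320 × 0.1139 = 150.3 mGy/h.
Further attenuation needed: 150.3/24.1 = 6.237.
n = log₂(6.237) = 2.641 half-value layers.
Thickness = 2.641 × 2.98 mm = 7.870 mm.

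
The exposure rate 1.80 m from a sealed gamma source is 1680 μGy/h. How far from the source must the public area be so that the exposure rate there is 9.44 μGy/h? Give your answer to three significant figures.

24.0 m

By the inverse-square law, d₂ = d₁·√(I₁/I₂).
I₁/I₂ = 1680/9.44 = 178.0, so d₂ = 1.80 × √178.0 = 24.01 m.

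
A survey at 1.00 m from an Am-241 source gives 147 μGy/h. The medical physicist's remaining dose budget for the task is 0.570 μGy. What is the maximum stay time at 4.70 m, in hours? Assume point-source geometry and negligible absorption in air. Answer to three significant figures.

By the inverse-square law, rate at 4.70 m:
147 × (1.00/4.70)² = 147 × 0.04527 = 6.655 μGy/h.
Stay time = 0.570 μGy ÷ 6.655 μGy/h = 0.08565 h.

0.0857 h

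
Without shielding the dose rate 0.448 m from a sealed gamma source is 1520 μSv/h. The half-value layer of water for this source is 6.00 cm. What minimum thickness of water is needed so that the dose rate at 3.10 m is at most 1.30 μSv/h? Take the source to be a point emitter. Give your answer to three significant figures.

27.7 cm

At 3.10 m, distance alone gives (0.448/3.10)² = 0.02088, so 1520 × 0.02088 = 31.74 μSv/h.
Further attenuation needed: 31.74/1.30 = 24.42.
n = log₂(24.42) = 4.610 half-value layers.
Thickness = 4.610 × 6.00 cm = 27.66 cm.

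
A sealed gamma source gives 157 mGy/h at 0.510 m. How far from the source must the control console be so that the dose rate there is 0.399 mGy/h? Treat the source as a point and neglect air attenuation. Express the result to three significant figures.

Since intensity falls as 1/r², d₂ = d₁·√(I₁/I₂).
I₁/I₂ = 157/0.399 = 393.5, so d₂ = 0.510 × √393.5 = 10.12 m.

10.1 m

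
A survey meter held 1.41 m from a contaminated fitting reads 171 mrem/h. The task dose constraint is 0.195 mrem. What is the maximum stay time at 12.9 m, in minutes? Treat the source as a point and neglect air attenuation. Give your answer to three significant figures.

5.73 min

Using I₁d₁² = I₂d₂², rate at 12.9 m:
171 × (1.41/12.9)² = 171 × 0.01195 = 2.043 mrem/h.
Stay time = 0.195 mrem ÷ 2.043 mrem/h = 0.09545 h = 5.727 min.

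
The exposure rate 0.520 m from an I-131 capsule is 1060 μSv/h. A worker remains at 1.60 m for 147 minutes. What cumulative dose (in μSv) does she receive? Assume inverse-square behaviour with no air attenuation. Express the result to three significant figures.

Applying the 1/r² law, rate at 1.60 m:
1060 × (0.520/1.60)² = 1060 × 0.1056 = 111.9 μSv/h.
Dose = rate × time = 111.9 μSv/h × 2.450 h = 274.2 μSv.

274 μSv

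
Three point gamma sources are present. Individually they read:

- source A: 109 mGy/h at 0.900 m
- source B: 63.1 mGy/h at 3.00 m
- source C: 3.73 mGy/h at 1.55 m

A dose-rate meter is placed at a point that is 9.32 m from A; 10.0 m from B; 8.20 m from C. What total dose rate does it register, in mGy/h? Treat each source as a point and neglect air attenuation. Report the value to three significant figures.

By superposition, sum each source's inverse-square contribution:
A: 109 × (0.900/9.32)² = 1.016 mGy/h
B: 63.1 × (3.00/10.0)² = 5.679 mGy/h
C: 3.73 × (1.55/8.20)² = 0.1333 mGy/h
Total = 1.016 + 5.679 + 0.1333 = 6.828 mGy/h.

6.83 mGy/h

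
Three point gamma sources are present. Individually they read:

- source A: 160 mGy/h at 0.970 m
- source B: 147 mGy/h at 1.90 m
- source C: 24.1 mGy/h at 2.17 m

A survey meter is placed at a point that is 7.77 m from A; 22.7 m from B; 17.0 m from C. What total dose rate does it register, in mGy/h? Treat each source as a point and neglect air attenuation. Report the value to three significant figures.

3.92 mGy/h

By superposition, sum each source's inverse-square contribution:
A: 160 × (0.970/7.77)² = 2.494 mGy/h
B: 147 × (1.90/22.7)² = 1.030 mGy/h
C: 24.1 × (2.17/17.0)² = 0.3927 mGy/h
Total = 2.494 + 1.030 + 0.3927 = 3.917 mGy/h.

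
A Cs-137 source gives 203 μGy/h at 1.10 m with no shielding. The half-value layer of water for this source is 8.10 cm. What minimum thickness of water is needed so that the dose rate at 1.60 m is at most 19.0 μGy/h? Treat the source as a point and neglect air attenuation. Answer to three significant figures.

At 1.60 m, distance alone gives (1.10/1.60)² = 0.4727, so 203 × 0.4727 = 95.96 μGy/h.
Further attenuation needed: 95.96/19.0 = 5.051.
n = log₂(5.051) = 2.337 half-value layers.
Thickness = 2.337 × 8.10 cm = 18.93 cm.

18.9 cm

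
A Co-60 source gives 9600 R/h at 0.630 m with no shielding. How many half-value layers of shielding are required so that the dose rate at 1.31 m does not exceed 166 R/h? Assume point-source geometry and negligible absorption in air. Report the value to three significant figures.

3.74 half-value layers

At 1.31 m, distance alone gives (0.630/1.31)² = 0.2313, so 9600 × 0.2313 = 2220 R/h.
Further attenuation needed: 2220/166 = 13.37.
n = log₂(13.37) = 3.741 half-value layers.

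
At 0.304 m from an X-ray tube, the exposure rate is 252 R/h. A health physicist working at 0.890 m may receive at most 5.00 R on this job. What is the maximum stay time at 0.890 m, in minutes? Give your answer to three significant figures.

Intensity scales as (d₁/d₂)², so rate at 0.890 m:
252 × (0.304/0.890)² = 252 × 0.1167 = 29.41 R/h.
Stay time = 5.00 R ÷ 29.41 R/h = 0.1700 h = 10.20 min.

10.2 min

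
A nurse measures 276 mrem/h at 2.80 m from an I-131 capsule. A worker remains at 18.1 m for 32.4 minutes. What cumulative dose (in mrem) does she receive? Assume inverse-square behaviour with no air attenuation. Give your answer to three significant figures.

3.57 mrem

Using I₁d₁² = I₂d₂², rate at 18.1 m:
(2.80/18.1)² = 0.02393, so 276 × 0.02393 = 6.605 mrem/h.
Dose = rate × time = 6.605 mrem/h × 0.5400 h = 3.567 mrem.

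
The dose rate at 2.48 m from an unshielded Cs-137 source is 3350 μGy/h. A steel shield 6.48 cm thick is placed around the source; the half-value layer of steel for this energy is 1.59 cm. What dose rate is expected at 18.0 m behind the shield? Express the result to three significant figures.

Distance alone: 3350 × (2.48/18.0)² = 3350 × 0.01898 = 63.58 μGy/h.
Shield: 6.48/1.59 = 4.075 half-value layers → attenuation 2^(−4.075) = 0.05933.
Combined: 63.58 × 0.05933 = 3.772 μGy/h.

3.77 μGy/h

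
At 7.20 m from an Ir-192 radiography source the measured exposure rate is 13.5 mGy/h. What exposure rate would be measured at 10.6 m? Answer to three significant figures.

By the inverse-square law, scaling from 7.20 m to 10.6 m:
13.5 × (7.20/10.6)² = 13.5 × 0.4614 = 6.229 mGy/h.

6.23 mGy/h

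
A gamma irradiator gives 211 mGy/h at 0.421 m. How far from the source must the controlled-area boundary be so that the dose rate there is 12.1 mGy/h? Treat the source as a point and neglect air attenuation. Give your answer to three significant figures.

Using I₁d₁² = I₂d₂², d₂ = d₁·√(I₁/I₂).
I₁/I₂ = 211/12.1 = 17.44, so d₂ = 0.421 × √17.44 = 1.758 m.

1.76 m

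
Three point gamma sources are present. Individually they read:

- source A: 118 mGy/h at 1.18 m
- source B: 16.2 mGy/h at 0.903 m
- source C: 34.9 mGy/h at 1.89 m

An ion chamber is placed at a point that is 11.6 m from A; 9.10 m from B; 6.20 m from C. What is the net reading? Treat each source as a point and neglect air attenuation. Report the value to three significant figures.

By superposition, sum each source's inverse-square contribution:
A: 118 × (1.18/11.6)² = 1.221 mGy/h
B: 16.2 × (0.903/9.10)² = 0.1595 mGy/h
C: 34.9 × (1.89/6.20)² = 3.243 mGy/h
Total = 1.221 + 0.1595 + 3.243 = 4.623 mGy/h.

4.62 mGy/h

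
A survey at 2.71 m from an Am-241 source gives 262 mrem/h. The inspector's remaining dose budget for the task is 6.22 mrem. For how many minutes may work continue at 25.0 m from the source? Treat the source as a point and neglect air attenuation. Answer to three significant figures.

Using I₁d₁² = I₂d₂², rate at 25.0 m:
262 × (2.71/25.0)² = 262 × 0.01175 = 3.079 mrem/h.
Stay time = 6.22 mrem ÷ 3.079 mrem/h = 2.020 h = 121.2 min.

121 min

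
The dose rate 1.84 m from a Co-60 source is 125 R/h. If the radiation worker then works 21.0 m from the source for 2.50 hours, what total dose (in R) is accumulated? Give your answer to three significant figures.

Intensity scales as (d₁/d₂)², so rate at 21.0 m:
(1.84/21.0)² = 0.007677, so 125 × 0.007677 = 0.9596 R/h.
Dose = rate × time = 0.9596 R/h × 2.500 h = 2.399 R.

2.40 R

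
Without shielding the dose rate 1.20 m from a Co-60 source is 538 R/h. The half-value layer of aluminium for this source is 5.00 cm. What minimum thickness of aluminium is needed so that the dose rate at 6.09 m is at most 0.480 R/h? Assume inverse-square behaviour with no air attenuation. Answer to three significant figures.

27.2 cm

At 6.09 m, distance alone gives 538 × (1.20/6.09)² = 538 × 0.03883 = 20.89 R/h.
Further attenuation needed: 20.89/0.480 = 43.52.
n = log₂(43.52) = 5.444 half-value layers.
Thickness = 5.444 × 5.00 cm = 27.22 cm.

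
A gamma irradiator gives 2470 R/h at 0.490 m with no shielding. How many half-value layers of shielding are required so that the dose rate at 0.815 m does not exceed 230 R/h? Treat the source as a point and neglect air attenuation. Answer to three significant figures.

1.96 half-value layers

At 0.815 m, distance alone gives (0.490/0.815)² = 0.3615, so 2470 × 0.3615 = 892.9 R/h.
Further attenuation needed: 892.9/230 = 3.882.
n = log₂(3.882) = 1.957 half-value layers.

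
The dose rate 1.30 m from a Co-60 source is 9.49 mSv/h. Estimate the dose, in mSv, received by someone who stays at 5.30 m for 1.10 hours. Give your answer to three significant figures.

Applying the 1/r² law, rate at 5.30 m:
9.49 × (1.30/5.30)² = 9.49 × 0.06016 = 0.5709 mSv/h.
Dose = rate × time = 0.5709 mSv/h × 1.100 h = 0.6280 mSv.

0.628 mSv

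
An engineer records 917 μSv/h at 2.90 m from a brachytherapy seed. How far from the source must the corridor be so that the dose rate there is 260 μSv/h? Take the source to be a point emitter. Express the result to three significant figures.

Using I₁d₁² = I₂d₂², d₂ = d₁·√(I₁/I₂).
I₁/I₂ = 917/260 = 3.527, so d₂ = 2.90 × √3.527 = 5.446 m.

5.45 m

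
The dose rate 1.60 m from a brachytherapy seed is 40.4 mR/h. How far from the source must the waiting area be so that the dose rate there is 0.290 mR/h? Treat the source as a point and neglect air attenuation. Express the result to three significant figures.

18.9 m

Applying the 1/r² law, d₂ = d₁·√(I₁/I₂).
I₁/I₂ = 40.4/0.290 = 139.3, so d₂ = 1.60 × √139.3 = 18.88 m.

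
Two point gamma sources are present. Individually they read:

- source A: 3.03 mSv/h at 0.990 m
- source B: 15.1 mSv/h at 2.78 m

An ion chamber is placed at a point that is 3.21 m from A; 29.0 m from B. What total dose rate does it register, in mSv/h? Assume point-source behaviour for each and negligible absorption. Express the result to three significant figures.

0.427 mSv/h

By superposition, sum each source's inverse-square contribution:
A: 3.03 × (0.990/3.21)² = 0.2882 mSv/h
B: 15.1 × (2.78/29.0)² = 0.1388 mSv/h
Total = 0.2882 + 0.1388 = 0.4270 mSv/h.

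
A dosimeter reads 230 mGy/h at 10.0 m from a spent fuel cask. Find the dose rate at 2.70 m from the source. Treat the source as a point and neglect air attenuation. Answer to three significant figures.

Since intensity falls as 1/r², the rate at 2.70 m is
(10.0/2.70)² = 13.72, so 230 × 13.72 = 3156 mGy/h.

3160 mGy/h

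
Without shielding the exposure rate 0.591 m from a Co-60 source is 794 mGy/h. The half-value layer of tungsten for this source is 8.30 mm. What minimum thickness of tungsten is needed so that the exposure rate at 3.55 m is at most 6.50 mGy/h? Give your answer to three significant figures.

14.6 mm

At 3.55 m, distance alone gives (0.591/3.55)² = 0.02772, so 794 × 0.02772 = 22.01 mGy/h.
Further attenuation needed: 22.01/6.50 = 3.386.
n = log₂(3.386) = 1.760 half-value layers.
Thickness = 1.760 × 8.30 mm = 14.61 mm.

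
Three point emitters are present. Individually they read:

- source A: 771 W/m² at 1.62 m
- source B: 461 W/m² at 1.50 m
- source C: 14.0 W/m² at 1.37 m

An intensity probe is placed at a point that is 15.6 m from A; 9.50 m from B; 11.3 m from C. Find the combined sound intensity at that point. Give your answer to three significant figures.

Each source contributes Iᵢ·(dᵢ/rᵢ)²; contributions add.
A: 771 × (1.62/15.6)² = 8.314 W/m²
B: 461 × (1.50/9.50)² = 11.49 W/m²
C: 14.0 × (1.37/11.3)² = 0.2058 W/m²
Total = 8.314 + 11.49 + 0.2058 = 20.01 W/m².

20.0 W/m²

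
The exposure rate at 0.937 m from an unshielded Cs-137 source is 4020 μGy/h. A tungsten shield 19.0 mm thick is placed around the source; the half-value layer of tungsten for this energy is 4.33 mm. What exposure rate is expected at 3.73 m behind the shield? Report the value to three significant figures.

Distance alone: 4020 × (0.937/3.73)² = 4020 × 0.06310 = 253.7 μGy/h.
Shield: 19.0/4.33 = 4.388 half-value layers → attenuation 2^(−4.388) = 0.04776.
Combined: 253.7 × 0.04776 = 12.12 μGy/h.

12.1 μGy/h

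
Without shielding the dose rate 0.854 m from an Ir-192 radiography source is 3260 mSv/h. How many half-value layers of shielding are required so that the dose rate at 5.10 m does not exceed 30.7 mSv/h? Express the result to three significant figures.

At 5.10 m, distance alone gives 3260 × (0.854/5.10)² = 3260 × 0.02804 = 91.41 mSv/h.
Further attenuation needed: 91.41/30.7 = 2.978.
n = log₂(2.978) = 1.574 half-value layers.

1.57 half-value layers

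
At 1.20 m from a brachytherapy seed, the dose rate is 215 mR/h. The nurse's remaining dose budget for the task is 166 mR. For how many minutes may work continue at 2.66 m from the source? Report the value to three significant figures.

Using I₁d₁² = I₂d₂², rate at 2.66 m:
215 × (1.20/2.66)² = 215 × 0.2035 = 43.75 mR/h.
Stay time = 166 mR ÷ 43.75 mR/h = 3.794 h = 227.6 min.

228 min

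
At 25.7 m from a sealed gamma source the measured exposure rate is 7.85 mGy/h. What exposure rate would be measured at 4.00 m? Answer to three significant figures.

Intensity scales as (d₁/d₂)², so scaling from 25.7 m to 4.00 m:
(25.7/4.00)² = 41.28, so 7.85 × 41.28 = 324.0 mGy/h.

324 mGy/h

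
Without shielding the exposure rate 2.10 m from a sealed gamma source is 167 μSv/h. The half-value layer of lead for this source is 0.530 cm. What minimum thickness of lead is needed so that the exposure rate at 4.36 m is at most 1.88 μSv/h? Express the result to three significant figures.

2.31 cm

At 4.36 m, distance alone gives (2.10/4.36)² = 0.2320, so 167 × 0.2320 = 38.74 μSv/h.
Further attenuation needed: 38.74/1.88 = 20.61.
n = log₂(20.61) = 4.365 half-value layers.
Thickness = 4.365 × 0.530 cm = 2.313 cm.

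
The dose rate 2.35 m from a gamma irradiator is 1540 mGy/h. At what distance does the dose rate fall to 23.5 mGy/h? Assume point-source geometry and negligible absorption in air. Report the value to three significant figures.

19.0 m

Since intensity falls as 1/r², d₂ = d₁·√(I₁/I₂).
I₁/I₂ = 1540/23.5 = 65.53, so d₂ = 2.35 × √65.53 = 19.02 m.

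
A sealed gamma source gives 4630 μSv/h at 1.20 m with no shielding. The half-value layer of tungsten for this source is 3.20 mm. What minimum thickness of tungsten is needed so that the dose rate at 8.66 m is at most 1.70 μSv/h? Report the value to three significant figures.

At 8.66 m, distance alone gives 4630 × (1.20/8.66)² = 4630 × 0.01920 = 88.90 μSv/h.
Further attenuation needed: 88.90/1.70 = 52.29.
n = log₂(52.29) = 5.708 half-value layers.
Thickness = 5.708 × 3.20 mm = 18.27 mm.

18.3 mm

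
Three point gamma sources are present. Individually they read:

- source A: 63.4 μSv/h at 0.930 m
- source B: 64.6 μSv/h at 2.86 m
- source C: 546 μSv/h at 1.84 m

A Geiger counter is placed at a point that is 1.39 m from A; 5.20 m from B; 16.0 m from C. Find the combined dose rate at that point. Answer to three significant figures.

55.1 μSv/h

By superposition, sum each source's inverse-square contribution:
A: 63.4 × (0.930/1.39)² = 28.38 μSv/h
B: 64.6 × (2.86/5.20)² = 19.54 μSv/h
C: 546 × (1.84/16.0)² = 7.221 μSv/h
Total = 28.38 + 19.54 + 7.221 = 55.14 μSv/h.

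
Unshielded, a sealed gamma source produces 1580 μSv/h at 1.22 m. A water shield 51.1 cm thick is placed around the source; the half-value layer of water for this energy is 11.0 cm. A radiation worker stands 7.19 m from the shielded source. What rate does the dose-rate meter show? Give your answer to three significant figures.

1.82 μSv/h

Distance alone: 1580 × (1.22/7.19)² = 1580 × 0.02879 = 45.49 μSv/h.
Shield: 51.1/11.0 = 4.645 half-value layers → attenuation 2^(−4.645) = 0.03997.
Combined: 45.49 × 0.03997 = 1.818 μSv/h.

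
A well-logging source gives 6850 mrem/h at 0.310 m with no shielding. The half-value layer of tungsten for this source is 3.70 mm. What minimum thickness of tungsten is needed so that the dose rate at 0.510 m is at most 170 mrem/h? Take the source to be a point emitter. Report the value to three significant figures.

14.4 mm

At 0.510 m, distance alone gives 6850 × (0.310/0.510)² = 6850 × 0.3695 = 2531 mrem/h.
Further attenuation needed: 2531/170 = 14.89.
n = log₂(14.89) = 3.896 half-value layers.
Thickness = 3.896 × 3.70 mm = 14.42 mm.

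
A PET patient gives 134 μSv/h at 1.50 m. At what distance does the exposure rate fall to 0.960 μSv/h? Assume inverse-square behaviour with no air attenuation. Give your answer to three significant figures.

Since intensity falls as 1/r², d₂ = d₁·√(I₁/I₂).
I₁/I₂ = 134/0.960 = 139.6, so d₂ = 1.50 × √139.6 = 17.72 m.

17.7 m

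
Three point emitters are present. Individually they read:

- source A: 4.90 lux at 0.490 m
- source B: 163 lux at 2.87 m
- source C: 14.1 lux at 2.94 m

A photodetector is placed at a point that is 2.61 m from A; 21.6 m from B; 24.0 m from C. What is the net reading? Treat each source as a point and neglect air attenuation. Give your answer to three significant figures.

3.26 lux

Each source contributes Iᵢ·(dᵢ/rᵢ)²; contributions add.
A: 4.90 × (0.490/2.61)² = 0.1727 lux
B: 163 × (2.87/21.6)² = 2.878 lux
C: 14.1 × (2.94/24.0)² = 0.2116 lux
Total = 0.1727 + 2.878 + 0.2116 = 3.262 lux.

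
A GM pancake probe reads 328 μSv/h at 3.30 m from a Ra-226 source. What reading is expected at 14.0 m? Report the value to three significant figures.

By the inverse-square law, the rate at 14.0 m is
(3.30/14.0)² = 0.05556, so 328 × 0.05556 = 18.22 μSv/h.

18.2 μSv/h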